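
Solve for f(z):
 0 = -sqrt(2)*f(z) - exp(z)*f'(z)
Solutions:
 f(z) = C1*exp(sqrt(2)*exp(-z))


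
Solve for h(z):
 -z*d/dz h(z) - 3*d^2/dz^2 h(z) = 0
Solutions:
 h(z) = C1 + C2*erf(sqrt(6)*z/6)


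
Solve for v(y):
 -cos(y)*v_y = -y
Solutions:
 v(y) = C1 + Integral(y/cos(y), y)


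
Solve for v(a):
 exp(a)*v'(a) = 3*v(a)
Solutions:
 v(a) = C1*exp(-3*exp(-a))


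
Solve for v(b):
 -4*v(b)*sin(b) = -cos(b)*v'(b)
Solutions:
 v(b) = C1/cos(b)^4


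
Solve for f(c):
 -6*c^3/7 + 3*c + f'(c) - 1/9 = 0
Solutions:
 f(c) = C1 + 3*c^4/14 - 3*c^2/2 + c/9


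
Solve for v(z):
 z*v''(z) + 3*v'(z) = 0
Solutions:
 v(z) = C1 + C2/z^2


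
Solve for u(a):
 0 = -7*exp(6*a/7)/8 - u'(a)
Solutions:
 u(a) = C1 - 49*exp(6*a/7)/48


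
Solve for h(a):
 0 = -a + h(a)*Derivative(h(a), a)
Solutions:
 h(a) = -sqrt(C1 + a^2)
 h(a) = sqrt(C1 + a^2)


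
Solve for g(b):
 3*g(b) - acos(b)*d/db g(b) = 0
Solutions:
 g(b) = C1*exp(3*Integral(1/acos(b), b))


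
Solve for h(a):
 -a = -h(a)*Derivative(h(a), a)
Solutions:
 h(a) = -sqrt(C1 + a^2)
 h(a) = sqrt(C1 + a^2)


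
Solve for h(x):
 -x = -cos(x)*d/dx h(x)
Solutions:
 h(x) = C1 + Integral(x/cos(x), x)


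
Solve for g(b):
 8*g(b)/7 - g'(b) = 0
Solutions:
 g(b) = C1*exp(8*b/7)


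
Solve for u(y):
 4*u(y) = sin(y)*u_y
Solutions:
 u(y) = C1*(cos(y)^2 - 2*cos(y) + 1)/(cos(y)^2 + 2*cos(y) + 1)


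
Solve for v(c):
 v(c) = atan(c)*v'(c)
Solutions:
 v(c) = C1*exp(Integral(1/atan(c), c))


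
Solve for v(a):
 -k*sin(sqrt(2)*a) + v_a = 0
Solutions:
 v(a) = C1 - sqrt(2)*k*cos(sqrt(2)*a)/2


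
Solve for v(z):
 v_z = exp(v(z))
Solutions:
 v(z) = log(-1/(C1 + z))


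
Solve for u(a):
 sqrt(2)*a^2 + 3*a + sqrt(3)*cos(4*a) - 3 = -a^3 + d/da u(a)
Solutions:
 u(a) = C1 + a^4/4 + sqrt(2)*a^3/3 + 3*a^2/2 - 3*a + sqrt(3)*sin(4*a)/4


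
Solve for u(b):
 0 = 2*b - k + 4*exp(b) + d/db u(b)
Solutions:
 u(b) = C1 - b^2 + b*k - 4*exp(b)


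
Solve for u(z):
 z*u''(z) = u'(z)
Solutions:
 u(z) = C1 + C2*z^2


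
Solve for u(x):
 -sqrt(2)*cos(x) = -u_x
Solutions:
 u(x) = C1 + sqrt(2)*sin(x)


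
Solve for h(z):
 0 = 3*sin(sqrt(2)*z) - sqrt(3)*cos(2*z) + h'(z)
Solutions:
 h(z) = C1 + sqrt(3)*sin(2*z)/2 + 3*sqrt(2)*cos(sqrt(2)*z)/2


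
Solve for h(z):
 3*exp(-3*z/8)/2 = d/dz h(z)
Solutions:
 h(z) = C1 - 4*exp(-3*z/8)


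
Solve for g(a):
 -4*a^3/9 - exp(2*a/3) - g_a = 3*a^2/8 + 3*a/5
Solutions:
 g(a) = C1 - a^4/9 - a^3/8 - 3*a^2/10 - 3*exp(2*a/3)/2


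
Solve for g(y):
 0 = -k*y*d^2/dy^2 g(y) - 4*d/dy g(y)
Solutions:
 g(y) = C1 + y^(((re(k) - 4)*re(k) + im(k)^2)/(re(k)^2 + im(k)^2))*(C2*sin(4*log(y)*Abs(im(k))/(re(k)^2 + im(k)^2)) + C3*cos(4*log(y)*im(k)/(re(k)^2 + im(k)^2)))


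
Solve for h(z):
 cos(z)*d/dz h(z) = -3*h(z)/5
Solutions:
 h(z) = C1*(sin(z) - 1)^(3/10)/(sin(z) + 1)^(3/10)


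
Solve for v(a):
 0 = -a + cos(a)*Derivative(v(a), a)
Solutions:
 v(a) = C1 + Integral(a/cos(a), a)


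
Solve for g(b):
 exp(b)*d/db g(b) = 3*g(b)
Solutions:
 g(b) = C1*exp(-3*exp(-b))


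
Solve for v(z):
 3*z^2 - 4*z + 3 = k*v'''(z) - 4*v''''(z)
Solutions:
 v(z) = C1 + C2*z + C3*z^2 + C4*exp(k*z/4) + z^5/(20*k) + z^4*(-1/6 + 1/k)/k + z^3*(1/2 - 8/(3*k) + 16/k^2)/k


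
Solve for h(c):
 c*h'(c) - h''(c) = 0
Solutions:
 h(c) = C1 + C2*erfi(sqrt(2)*c/2)


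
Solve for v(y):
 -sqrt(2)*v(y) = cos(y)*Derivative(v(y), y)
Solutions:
 v(y) = C1*(sin(y) - 1)^(sqrt(2)/2)/(sin(y) + 1)^(sqrt(2)/2)


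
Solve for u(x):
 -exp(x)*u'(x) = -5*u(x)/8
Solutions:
 u(x) = C1*exp(-5*exp(-x)/8)


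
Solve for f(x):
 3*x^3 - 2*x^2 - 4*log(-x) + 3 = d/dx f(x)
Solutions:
 f(x) = C1 + 3*x^4/4 - 2*x^3/3 - 4*x*log(-x) + 7*x


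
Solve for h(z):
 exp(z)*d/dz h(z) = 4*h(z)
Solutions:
 h(z) = C1*exp(-4*exp(-z))


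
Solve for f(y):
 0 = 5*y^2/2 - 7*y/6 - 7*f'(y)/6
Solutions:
 f(y) = C1 + 5*y^3/7 - y^2/2


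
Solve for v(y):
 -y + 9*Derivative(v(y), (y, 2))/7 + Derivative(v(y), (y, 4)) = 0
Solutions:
 v(y) = C1 + C2*y + C3*sin(3*sqrt(7)*y/7) + C4*cos(3*sqrt(7)*y/7) + 7*y^3/54


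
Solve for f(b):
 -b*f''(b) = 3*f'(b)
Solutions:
 f(b) = C1 + C2/b^2


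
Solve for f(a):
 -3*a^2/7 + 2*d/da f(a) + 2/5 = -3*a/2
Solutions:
 f(a) = C1 + a^3/14 - 3*a^2/8 - a/5


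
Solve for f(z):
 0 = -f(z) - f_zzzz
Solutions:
 f(z) = (C1*sin(sqrt(2)*z/2) + C2*cos(sqrt(2)*z/2))*exp(-sqrt(2)*z/2) + (C3*sin(sqrt(2)*z/2) + C4*cos(sqrt(2)*z/2))*exp(sqrt(2)*z/2)


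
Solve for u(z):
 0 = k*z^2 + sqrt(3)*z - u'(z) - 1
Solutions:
 u(z) = C1 + k*z^3/3 + sqrt(3)*z^2/2 - z


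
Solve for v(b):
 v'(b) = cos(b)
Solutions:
 v(b) = C1 + sin(b)


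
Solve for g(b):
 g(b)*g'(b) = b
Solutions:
 g(b) = -sqrt(C1 + b^2)
 g(b) = sqrt(C1 + b^2)


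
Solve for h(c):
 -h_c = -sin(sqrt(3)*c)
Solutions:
 h(c) = C1 - sqrt(3)*cos(sqrt(3)*c)/3


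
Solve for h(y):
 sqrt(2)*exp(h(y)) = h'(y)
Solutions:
 h(y) = log(-1/(C1 + sqrt(2)*y))


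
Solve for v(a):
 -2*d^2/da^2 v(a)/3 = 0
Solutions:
 v(a) = C1 + C2*a


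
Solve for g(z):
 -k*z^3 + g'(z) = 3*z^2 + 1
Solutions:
 g(z) = C1 + k*z^4/4 + z^3 + z


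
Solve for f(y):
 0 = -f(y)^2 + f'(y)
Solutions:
 f(y) = -1/(C1 + y)


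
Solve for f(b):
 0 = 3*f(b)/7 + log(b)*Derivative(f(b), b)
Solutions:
 f(b) = C1*exp(-3*li(b)/7)


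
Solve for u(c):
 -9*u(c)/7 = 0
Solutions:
 u(c) = 0


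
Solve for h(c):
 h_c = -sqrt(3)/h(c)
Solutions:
 h(c) = -sqrt(C1 - 2*sqrt(3)*c)
 h(c) = sqrt(C1 - 2*sqrt(3)*c)


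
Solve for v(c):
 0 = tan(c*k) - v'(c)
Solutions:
 v(c) = C1 + Piecewise((-log(cos(c*k))/k, Ne(k, 0)), (0, True))


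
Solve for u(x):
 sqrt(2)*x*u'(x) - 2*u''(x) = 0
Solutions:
 u(x) = C1 + C2*erfi(2^(1/4)*x/2)


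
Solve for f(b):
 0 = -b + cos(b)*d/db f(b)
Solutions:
 f(b) = C1 + Integral(b/cos(b), b)


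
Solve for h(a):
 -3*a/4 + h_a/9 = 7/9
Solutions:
 h(a) = C1 + 27*a^2/8 + 7*a


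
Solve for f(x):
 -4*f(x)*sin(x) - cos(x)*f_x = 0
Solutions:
 f(x) = C1*cos(x)^4


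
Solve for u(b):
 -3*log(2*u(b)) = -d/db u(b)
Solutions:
 -Integral(1/(log(_y) + log(2)), (_y, u(b)))/3 = C1 - b


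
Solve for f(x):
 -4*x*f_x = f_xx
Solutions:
 f(x) = C1 + C2*erf(sqrt(2)*x)


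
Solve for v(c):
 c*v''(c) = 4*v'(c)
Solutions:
 v(c) = C1 + C2*c^5


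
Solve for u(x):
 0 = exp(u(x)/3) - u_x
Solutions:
 u(x) = 3*log(-1/(C1 + x)) + 3*log(3)


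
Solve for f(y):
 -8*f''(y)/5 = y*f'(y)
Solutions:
 f(y) = C1 + C2*erf(sqrt(5)*y/4)


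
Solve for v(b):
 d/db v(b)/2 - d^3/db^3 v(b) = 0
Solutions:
 v(b) = C1 + C2*exp(-sqrt(2)*b/2) + C3*exp(sqrt(2)*b/2)


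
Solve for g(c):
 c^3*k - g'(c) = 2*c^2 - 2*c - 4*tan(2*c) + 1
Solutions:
 g(c) = C1 + c^4*k/4 - 2*c^3/3 + c^2 - c - 2*log(cos(2*c))


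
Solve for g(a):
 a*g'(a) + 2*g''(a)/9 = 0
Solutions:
 g(a) = C1 + C2*erf(3*a/2)


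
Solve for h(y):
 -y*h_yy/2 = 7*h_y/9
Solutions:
 h(y) = C1 + C2/y^(5/9)


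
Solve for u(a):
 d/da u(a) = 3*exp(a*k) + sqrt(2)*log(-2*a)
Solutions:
 u(a) = C1 + sqrt(2)*a*log(-a) + sqrt(2)*a*(-1 + log(2)) + Piecewise((3*exp(a*k)/k, Ne(k, 0)), (3*a, True))


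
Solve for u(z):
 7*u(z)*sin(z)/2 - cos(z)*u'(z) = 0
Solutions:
 u(z) = C1/cos(z)^(7/2)


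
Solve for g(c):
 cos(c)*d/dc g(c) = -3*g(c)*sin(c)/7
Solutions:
 g(c) = C1*cos(c)^(3/7)


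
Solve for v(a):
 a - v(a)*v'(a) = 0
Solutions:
 v(a) = -sqrt(C1 + a^2)
 v(a) = sqrt(C1 + a^2)


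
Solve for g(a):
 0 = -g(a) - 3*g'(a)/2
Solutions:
 g(a) = C1*exp(-2*a/3)


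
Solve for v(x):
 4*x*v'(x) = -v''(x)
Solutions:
 v(x) = C1 + C2*erf(sqrt(2)*x)


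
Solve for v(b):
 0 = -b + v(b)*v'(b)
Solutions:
 v(b) = -sqrt(C1 + b^2)
 v(b) = sqrt(C1 + b^2)


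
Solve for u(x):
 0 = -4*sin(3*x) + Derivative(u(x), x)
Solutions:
 u(x) = C1 - 4*cos(3*x)/3


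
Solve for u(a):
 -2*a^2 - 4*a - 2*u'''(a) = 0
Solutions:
 u(a) = C1 + C2*a + C3*a^2 - a^5/60 - a^4/12


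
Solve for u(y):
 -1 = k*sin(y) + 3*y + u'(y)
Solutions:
 u(y) = C1 + k*cos(y) - 3*y^2/2 - y


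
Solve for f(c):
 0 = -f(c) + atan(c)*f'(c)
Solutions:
 f(c) = C1*exp(Integral(1/atan(c), c))


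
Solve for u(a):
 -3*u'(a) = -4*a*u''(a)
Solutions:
 u(a) = C1 + C2*a^(7/4)


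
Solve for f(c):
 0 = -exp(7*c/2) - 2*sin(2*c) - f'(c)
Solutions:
 f(c) = C1 - 2*exp(7*c/2)/7 + cos(2*c)


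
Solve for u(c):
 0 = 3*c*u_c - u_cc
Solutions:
 u(c) = C1 + C2*erfi(sqrt(6)*c/2)


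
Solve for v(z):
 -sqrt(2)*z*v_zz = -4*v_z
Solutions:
 v(z) = C1 + C2*z^(1 + 2*sqrt(2))


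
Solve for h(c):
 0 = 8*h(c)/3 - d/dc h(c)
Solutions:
 h(c) = C1*exp(8*c/3)


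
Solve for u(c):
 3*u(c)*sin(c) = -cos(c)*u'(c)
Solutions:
 u(c) = C1*cos(c)^3


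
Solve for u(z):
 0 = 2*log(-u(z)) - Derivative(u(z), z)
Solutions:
 -li(-u(z)) = C1 + 2*z


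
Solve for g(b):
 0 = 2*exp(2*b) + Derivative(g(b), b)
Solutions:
 g(b) = C1 - exp(2*b)


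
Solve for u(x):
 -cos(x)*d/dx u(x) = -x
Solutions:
 u(x) = C1 + Integral(x/cos(x), x)


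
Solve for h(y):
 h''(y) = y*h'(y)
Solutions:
 h(y) = C1 + C2*erfi(sqrt(2)*y/2)


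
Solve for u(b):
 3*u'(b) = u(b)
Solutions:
 u(b) = C1*exp(b/3)


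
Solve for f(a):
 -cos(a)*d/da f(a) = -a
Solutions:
 f(a) = C1 + Integral(a/cos(a), a)


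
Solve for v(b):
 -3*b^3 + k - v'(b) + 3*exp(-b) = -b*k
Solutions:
 v(b) = C1 - 3*b^4/4 + b^2*k/2 + b*k - 3*exp(-b)


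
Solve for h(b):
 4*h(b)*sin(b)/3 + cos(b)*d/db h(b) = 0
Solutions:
 h(b) = C1*cos(b)^(4/3)


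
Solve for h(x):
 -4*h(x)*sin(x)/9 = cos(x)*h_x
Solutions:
 h(x) = C1*cos(x)^(4/9)


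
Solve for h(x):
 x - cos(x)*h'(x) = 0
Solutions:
 h(x) = C1 + Integral(x/cos(x), x)


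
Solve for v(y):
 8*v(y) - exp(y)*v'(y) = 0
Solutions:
 v(y) = C1*exp(-8*exp(-y))


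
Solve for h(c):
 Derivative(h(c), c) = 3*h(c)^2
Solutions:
 h(c) = -1/(C1 + 3*c)


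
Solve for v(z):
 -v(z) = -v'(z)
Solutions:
 v(z) = C1*exp(z)


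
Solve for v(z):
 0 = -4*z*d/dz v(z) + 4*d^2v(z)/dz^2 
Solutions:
 v(z) = C1 + C2*erfi(sqrt(2)*z/2)


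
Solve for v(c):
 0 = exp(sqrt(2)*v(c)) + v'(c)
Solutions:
 v(c) = sqrt(2)*(2*log(1/(C1 + c)) - log(2))/4


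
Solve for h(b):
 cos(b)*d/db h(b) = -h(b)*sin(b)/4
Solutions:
 h(b) = C1*cos(b)^(1/4)


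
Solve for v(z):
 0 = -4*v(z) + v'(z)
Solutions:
 v(z) = C1*exp(4*z)


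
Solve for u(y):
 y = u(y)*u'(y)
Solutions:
 u(y) = -sqrt(C1 + y^2)
 u(y) = sqrt(C1 + y^2)


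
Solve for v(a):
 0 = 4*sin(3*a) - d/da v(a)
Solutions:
 v(a) = C1 - 4*cos(3*a)/3


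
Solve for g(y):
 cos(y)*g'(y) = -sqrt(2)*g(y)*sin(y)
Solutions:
 g(y) = C1*cos(y)^(sqrt(2))


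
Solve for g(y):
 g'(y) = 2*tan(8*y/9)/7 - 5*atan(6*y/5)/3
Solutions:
 g(y) = C1 - 5*y*atan(6*y/5)/3 + 25*log(36*y^2 + 25)/36 - 9*log(cos(8*y/9))/28


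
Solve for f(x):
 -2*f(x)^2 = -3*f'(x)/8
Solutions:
 f(x) = -3/(C1 + 16*x)


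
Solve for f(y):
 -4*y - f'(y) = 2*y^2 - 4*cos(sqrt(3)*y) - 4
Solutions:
 f(y) = C1 - 2*y^3/3 - 2*y^2 + 4*y + 4*sqrt(3)*sin(sqrt(3)*y)/3


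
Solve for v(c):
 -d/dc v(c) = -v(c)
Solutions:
 v(c) = C1*exp(c)


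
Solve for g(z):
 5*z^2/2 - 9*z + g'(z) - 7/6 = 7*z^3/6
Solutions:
 g(z) = C1 + 7*z^4/24 - 5*z^3/6 + 9*z^2/2 + 7*z/6


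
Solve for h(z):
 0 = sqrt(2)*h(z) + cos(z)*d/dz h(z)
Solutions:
 h(z) = C1*(sin(z) - 1)^(sqrt(2)/2)/(sin(z) + 1)^(sqrt(2)/2)


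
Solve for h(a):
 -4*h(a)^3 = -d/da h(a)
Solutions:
 h(a) = -sqrt(2)*sqrt(-1/(C1 + 4*a))/2
 h(a) = sqrt(2)*sqrt(-1/(C1 + 4*a))/2


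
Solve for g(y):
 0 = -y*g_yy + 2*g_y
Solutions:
 g(y) = C1 + C2*y^3


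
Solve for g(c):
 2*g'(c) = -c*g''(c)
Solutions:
 g(c) = C1 + C2/c


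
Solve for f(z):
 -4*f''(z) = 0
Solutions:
 f(z) = C1 + C2*z


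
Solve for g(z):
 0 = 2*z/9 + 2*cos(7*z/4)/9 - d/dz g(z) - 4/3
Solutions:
 g(z) = C1 + z^2/9 - 4*z/3 + 8*sin(7*z/4)/63


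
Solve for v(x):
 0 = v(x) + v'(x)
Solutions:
 v(x) = C1*exp(-x)


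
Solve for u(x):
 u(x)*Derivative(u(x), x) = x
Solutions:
 u(x) = -sqrt(C1 + x^2)
 u(x) = sqrt(C1 + x^2)


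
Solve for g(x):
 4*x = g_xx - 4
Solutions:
 g(x) = C1 + C2*x + 2*x^3/3 + 2*x^2


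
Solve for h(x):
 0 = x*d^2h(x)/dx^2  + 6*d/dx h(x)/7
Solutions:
 h(x) = C1 + C2*x^(1/7)


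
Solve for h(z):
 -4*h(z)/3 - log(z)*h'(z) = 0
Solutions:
 h(z) = C1*exp(-4*li(z)/3)


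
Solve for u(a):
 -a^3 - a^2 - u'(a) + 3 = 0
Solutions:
 u(a) = C1 - a^4/4 - a^3/3 + 3*a


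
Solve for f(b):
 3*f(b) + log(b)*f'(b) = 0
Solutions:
 f(b) = C1*exp(-3*li(b))


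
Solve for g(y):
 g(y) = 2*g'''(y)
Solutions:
 g(y) = C3*exp(2^(2/3)*y/2) + (C1*sin(2^(2/3)*sqrt(3)*y/4) + C2*cos(2^(2/3)*sqrt(3)*y/4))*exp(-2^(2/3)*y/4)


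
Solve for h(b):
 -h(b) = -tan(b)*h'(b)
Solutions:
 h(b) = C1*sin(b)


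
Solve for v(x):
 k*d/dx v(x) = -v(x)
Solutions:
 v(x) = C1*exp(-x/k)


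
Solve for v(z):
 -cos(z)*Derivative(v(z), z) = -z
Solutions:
 v(z) = C1 + Integral(z/cos(z), z)


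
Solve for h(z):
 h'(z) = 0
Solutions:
 h(z) = C1


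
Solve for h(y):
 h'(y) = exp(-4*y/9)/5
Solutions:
 h(y) = C1 - 9*exp(-4*y/9)/20


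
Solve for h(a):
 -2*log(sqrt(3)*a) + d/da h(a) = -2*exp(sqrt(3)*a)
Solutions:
 h(a) = C1 + 2*a*log(a) + a*(-2 + log(3)) - 2*sqrt(3)*exp(sqrt(3)*a)/3


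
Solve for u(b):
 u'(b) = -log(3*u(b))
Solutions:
 Integral(1/(log(_y) + log(3)), (_y, u(b))) = C1 - b


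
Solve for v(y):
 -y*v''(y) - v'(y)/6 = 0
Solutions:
 v(y) = C1 + C2*y^(5/6)


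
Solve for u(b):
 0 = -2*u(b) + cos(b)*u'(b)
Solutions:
 u(b) = C1*(sin(b) + 1)/(sin(b) - 1)


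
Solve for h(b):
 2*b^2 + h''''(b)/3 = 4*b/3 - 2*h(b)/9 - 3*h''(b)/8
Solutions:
 h(b) = -9*b^2 + 6*b + (C1*sin(2^(1/4)*3^(3/4)*b*cos(atan(sqrt(807)/27)/2)/3) + C2*cos(2^(1/4)*3^(3/4)*b*cos(atan(sqrt(807)/27)/2)/3))*exp(-2^(1/4)*3^(3/4)*b*sin(atan(sqrt(807)/27)/2)/3) + (C3*sin(2^(1/4)*3^(3/4)*b*cos(atan(sqrt(807)/27)/2)/3) + C4*cos(2^(1/4)*3^(3/4)*b*cos(atan(sqrt(807)/27)/2)/3))*exp(2^(1/4)*3^(3/4)*b*sin(atan(sqrt(807)/27)/2)/3) + 243/8


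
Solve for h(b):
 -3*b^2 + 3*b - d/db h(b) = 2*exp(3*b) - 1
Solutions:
 h(b) = C1 - b^3 + 3*b^2/2 + b - 2*exp(3*b)/3


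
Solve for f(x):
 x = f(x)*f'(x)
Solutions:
 f(x) = -sqrt(C1 + x^2)
 f(x) = sqrt(C1 + x^2)


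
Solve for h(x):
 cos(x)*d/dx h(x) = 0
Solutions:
 h(x) = C1


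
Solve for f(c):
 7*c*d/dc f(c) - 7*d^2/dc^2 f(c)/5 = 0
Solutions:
 f(c) = C1 + C2*erfi(sqrt(10)*c/2)


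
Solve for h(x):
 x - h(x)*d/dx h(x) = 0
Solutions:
 h(x) = -sqrt(C1 + x^2)
 h(x) = sqrt(C1 + x^2)


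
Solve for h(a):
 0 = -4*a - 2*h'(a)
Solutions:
 h(a) = C1 - a^2


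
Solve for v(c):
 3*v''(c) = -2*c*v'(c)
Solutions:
 v(c) = C1 + C2*erf(sqrt(3)*c/3)


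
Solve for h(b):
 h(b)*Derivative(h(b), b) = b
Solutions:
 h(b) = -sqrt(C1 + b^2)
 h(b) = sqrt(C1 + b^2)


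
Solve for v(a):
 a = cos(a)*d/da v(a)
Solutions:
 v(a) = C1 + Integral(a/cos(a), a)


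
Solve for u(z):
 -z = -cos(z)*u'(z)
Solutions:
 u(z) = C1 + Integral(z/cos(z), z)


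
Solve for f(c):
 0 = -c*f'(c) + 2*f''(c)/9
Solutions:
 f(c) = C1 + C2*erfi(3*c/2)


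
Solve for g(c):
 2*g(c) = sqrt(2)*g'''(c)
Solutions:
 g(c) = C3*exp(2^(1/6)*c) + (C1*sin(2^(1/6)*sqrt(3)*c/2) + C2*cos(2^(1/6)*sqrt(3)*c/2))*exp(-2^(1/6)*c/2)


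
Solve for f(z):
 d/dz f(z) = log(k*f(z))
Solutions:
 li(k*f(z))/k = C1 + z


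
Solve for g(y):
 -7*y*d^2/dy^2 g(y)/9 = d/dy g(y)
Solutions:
 g(y) = C1 + C2/y^(2/7)


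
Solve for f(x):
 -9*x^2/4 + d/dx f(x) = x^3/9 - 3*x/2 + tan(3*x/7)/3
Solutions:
 f(x) = C1 + x^4/36 + 3*x^3/4 - 3*x^2/4 - 7*log(cos(3*x/7))/9


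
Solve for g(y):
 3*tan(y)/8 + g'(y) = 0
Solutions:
 g(y) = C1 + 3*log(cos(y))/8


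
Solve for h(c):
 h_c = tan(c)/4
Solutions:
 h(c) = C1 - log(cos(c))/4


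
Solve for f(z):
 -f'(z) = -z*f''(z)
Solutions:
 f(z) = C1 + C2*z^2


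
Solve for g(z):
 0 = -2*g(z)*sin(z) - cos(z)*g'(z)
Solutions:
 g(z) = C1*cos(z)^2


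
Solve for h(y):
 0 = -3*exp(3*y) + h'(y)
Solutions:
 h(y) = C1 + exp(3*y)


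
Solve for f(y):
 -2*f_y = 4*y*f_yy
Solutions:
 f(y) = C1 + C2*sqrt(y)


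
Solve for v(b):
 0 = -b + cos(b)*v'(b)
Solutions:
 v(b) = C1 + Integral(b/cos(b), b)


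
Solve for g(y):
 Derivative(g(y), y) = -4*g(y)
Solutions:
 g(y) = C1*exp(-4*y)


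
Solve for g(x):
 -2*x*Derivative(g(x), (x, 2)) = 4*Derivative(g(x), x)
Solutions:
 g(x) = C1 + C2/x


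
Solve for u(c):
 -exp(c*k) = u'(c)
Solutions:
 u(c) = C1 - exp(c*k)/k


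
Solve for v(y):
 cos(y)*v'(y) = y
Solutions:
 v(y) = C1 + Integral(y/cos(y), y)


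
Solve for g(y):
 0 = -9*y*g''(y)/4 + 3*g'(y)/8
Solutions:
 g(y) = C1 + C2*y^(7/6)


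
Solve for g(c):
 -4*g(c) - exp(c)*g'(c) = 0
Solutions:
 g(c) = C1*exp(4*exp(-c))


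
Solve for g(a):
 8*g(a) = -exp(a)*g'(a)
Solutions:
 g(a) = C1*exp(8*exp(-a))


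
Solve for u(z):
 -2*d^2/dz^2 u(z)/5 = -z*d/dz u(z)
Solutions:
 u(z) = C1 + C2*erfi(sqrt(5)*z/2)


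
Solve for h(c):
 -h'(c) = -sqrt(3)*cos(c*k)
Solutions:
 h(c) = C1 + sqrt(3)*sin(c*k)/k


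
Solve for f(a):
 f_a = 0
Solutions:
 f(a) = C1


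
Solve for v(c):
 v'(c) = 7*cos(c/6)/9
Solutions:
 v(c) = C1 + 14*sin(c/6)/3


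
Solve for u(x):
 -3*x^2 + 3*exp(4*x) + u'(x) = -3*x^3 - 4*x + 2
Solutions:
 u(x) = C1 - 3*x^4/4 + x^3 - 2*x^2 + 2*x - 3*exp(4*x)/4


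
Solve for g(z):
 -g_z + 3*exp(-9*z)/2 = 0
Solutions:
 g(z) = C1 - exp(-9*z)/6


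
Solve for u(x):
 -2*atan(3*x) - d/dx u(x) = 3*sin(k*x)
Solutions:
 u(x) = C1 - 2*x*atan(3*x) - 3*Piecewise((-cos(k*x)/k, Ne(k, 0)), (0, True)) + log(9*x^2 + 1)/3


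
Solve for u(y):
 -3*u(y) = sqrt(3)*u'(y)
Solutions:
 u(y) = C1*exp(-sqrt(3)*y)


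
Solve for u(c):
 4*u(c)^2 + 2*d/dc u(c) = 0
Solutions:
 u(c) = 1/(C1 + 2*c)


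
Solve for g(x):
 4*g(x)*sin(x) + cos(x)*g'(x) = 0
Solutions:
 g(x) = C1*cos(x)^4


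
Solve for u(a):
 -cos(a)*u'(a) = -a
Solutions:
 u(a) = C1 + Integral(a/cos(a), a)


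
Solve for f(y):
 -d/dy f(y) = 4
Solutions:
 f(y) = C1 - 4*y


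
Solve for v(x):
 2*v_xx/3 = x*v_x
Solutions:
 v(x) = C1 + C2*erfi(sqrt(3)*x/2)


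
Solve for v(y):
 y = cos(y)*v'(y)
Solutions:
 v(y) = C1 + Integral(y/cos(y), y)


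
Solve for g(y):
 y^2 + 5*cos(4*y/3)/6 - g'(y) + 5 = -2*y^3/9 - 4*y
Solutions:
 g(y) = C1 + y^4/18 + y^3/3 + 2*y^2 + 5*y + 5*sin(4*y/3)/8


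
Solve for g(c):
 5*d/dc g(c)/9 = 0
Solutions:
 g(c) = C1


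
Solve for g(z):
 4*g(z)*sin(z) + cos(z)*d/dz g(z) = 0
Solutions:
 g(z) = C1*cos(z)^4


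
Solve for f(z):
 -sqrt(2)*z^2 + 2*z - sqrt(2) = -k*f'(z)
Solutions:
 f(z) = C1 + sqrt(2)*z^3/(3*k) - z^2/k + sqrt(2)*z/k


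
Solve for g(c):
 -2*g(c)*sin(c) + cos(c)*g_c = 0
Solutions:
 g(c) = C1/cos(c)^2


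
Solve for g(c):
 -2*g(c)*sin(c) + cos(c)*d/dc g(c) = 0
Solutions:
 g(c) = C1/cos(c)^2


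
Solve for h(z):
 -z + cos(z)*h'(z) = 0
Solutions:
 h(z) = C1 + Integral(z/cos(z), z)


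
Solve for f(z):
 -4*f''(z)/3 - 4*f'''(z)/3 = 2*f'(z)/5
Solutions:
 f(z) = C1 + (C2*sin(sqrt(5)*z/10) + C3*cos(sqrt(5)*z/10))*exp(-z/2)


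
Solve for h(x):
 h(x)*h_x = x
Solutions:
 h(x) = -sqrt(C1 + x^2)
 h(x) = sqrt(C1 + x^2)


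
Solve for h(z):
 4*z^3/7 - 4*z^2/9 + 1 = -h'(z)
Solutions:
 h(z) = C1 - z^4/7 + 4*z^3/27 - z


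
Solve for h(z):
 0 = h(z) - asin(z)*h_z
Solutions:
 h(z) = C1*exp(Integral(1/asin(z), z))


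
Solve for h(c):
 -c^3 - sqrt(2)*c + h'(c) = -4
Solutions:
 h(c) = C1 + c^4/4 + sqrt(2)*c^2/2 - 4*c


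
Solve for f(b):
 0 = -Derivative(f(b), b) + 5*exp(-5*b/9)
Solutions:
 f(b) = C1 - 9*exp(-5*b/9)


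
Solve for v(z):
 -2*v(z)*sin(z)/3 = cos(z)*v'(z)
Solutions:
 v(z) = C1*cos(z)^(2/3)


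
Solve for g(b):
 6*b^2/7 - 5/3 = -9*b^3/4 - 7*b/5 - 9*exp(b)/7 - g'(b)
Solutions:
 g(b) = C1 - 9*b^4/16 - 2*b^3/7 - 7*b^2/10 + 5*b/3 - 9*exp(b)/7


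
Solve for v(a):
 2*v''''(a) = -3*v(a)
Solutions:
 v(a) = (C1*sin(6^(1/4)*a/2) + C2*cos(6^(1/4)*a/2))*exp(-6^(1/4)*a/2) + (C3*sin(6^(1/4)*a/2) + C4*cos(6^(1/4)*a/2))*exp(6^(1/4)*a/2)


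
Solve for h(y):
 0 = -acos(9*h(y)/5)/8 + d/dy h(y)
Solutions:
 Integral(1/acos(9*_y/5), (_y, h(y))) = C1 + y/8


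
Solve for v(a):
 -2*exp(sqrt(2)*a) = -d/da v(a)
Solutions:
 v(a) = C1 + sqrt(2)*exp(sqrt(2)*a)


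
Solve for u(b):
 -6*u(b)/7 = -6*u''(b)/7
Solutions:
 u(b) = C1*exp(-b) + C2*exp(b)


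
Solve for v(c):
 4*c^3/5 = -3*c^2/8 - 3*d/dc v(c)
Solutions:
 v(c) = C1 - c^4/15 - c^3/24


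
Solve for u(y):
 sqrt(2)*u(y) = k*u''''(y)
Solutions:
 u(y) = C1*exp(-2^(1/8)*y*(1/k)^(1/4)) + C2*exp(2^(1/8)*y*(1/k)^(1/4)) + C3*exp(-2^(1/8)*I*y*(1/k)^(1/4)) + C4*exp(2^(1/8)*I*y*(1/k)^(1/4))


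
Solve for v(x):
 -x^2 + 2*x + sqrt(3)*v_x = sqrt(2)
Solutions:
 v(x) = C1 + sqrt(3)*x^3/9 - sqrt(3)*x^2/3 + sqrt(6)*x/3


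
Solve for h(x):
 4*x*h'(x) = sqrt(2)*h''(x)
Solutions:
 h(x) = C1 + C2*erfi(2^(1/4)*x)


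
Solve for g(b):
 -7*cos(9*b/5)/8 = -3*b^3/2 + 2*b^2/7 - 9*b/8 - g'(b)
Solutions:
 g(b) = C1 - 3*b^4/8 + 2*b^3/21 - 9*b^2/16 + 35*sin(9*b/5)/72


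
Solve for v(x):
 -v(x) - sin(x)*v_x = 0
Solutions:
 v(x) = C1*sqrt(cos(x) + 1)/sqrt(cos(x) - 1)


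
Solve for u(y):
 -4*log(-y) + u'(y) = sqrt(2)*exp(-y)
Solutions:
 u(y) = C1 + 4*y*log(-y) - 4*y - sqrt(2)*exp(-y)


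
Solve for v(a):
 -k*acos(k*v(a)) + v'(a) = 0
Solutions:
 Integral(1/acos(_y*k), (_y, v(a))) = C1 + a*k


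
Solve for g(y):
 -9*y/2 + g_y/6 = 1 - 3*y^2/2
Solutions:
 g(y) = C1 - 3*y^3 + 27*y^2/2 + 6*y


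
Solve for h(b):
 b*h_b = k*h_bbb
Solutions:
 h(b) = C1 + Integral(C2*airyai(b*(1/k)^(1/3)) + C3*airybi(b*(1/k)^(1/3)), b)


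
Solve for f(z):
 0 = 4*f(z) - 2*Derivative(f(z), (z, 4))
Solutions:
 f(z) = C1*exp(-2^(1/4)*z) + C2*exp(2^(1/4)*z) + C3*sin(2^(1/4)*z) + C4*cos(2^(1/4)*z)


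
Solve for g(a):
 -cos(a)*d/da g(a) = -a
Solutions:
 g(a) = C1 + Integral(a/cos(a), a)


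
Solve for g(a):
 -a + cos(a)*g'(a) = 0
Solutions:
 g(a) = C1 + Integral(a/cos(a), a)


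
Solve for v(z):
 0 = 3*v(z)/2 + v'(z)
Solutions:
 v(z) = C1*exp(-3*z/2)


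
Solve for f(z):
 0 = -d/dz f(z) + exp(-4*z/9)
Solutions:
 f(z) = C1 - 9*exp(-4*z/9)/4


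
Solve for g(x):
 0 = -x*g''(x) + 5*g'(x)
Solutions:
 g(x) = C1 + C2*x^6


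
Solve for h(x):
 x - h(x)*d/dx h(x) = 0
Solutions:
 h(x) = -sqrt(C1 + x^2)
 h(x) = sqrt(C1 + x^2)


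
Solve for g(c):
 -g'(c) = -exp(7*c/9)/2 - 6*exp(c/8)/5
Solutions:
 g(c) = C1 + 9*exp(7*c/9)/14 + 48*exp(c/8)/5


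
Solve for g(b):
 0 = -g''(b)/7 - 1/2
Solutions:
 g(b) = C1 + C2*b - 7*b^2/4


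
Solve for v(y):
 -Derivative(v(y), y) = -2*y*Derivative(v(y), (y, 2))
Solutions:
 v(y) = C1 + C2*y^(3/2)


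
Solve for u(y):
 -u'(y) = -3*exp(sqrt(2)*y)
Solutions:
 u(y) = C1 + 3*sqrt(2)*exp(sqrt(2)*y)/2


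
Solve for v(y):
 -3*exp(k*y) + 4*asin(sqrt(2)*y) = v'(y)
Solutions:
 v(y) = C1 + 4*y*asin(sqrt(2)*y) + 2*sqrt(2)*sqrt(1 - 2*y^2) - 3*Piecewise((exp(k*y)/k, Ne(k, 0)), (y, True))


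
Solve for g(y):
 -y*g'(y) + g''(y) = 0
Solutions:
 g(y) = C1 + C2*erfi(sqrt(2)*y/2)


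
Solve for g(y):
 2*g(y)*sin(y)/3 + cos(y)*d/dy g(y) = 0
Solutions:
 g(y) = C1*cos(y)^(2/3)


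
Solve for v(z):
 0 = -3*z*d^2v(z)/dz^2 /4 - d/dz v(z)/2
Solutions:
 v(z) = C1 + C2*z^(1/3)


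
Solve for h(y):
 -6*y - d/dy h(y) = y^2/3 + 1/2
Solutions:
 h(y) = C1 - y^3/9 - 3*y^2 - y/2


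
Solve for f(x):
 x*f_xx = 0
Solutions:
 f(x) = C1 + C2*x


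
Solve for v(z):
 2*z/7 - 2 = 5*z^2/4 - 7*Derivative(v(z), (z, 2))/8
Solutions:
 v(z) = C1 + C2*z + 5*z^4/42 - 8*z^3/147 + 8*z^2/7


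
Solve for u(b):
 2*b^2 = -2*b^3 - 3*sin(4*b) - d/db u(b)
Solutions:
 u(b) = C1 - b^4/2 - 2*b^3/3 + 3*cos(4*b)/4


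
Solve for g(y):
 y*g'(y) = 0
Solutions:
 g(y) = C1


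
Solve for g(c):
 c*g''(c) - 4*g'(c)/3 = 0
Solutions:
 g(c) = C1 + C2*c^(7/3)


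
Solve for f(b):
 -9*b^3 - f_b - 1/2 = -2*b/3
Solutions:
 f(b) = C1 - 9*b^4/4 + b^2/3 - b/2


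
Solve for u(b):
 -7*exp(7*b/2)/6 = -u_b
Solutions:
 u(b) = C1 + exp(7*b/2)/3


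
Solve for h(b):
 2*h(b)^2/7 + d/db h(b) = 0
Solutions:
 h(b) = 7/(C1 + 2*b)


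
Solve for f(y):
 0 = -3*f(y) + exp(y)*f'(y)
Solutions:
 f(y) = C1*exp(-3*exp(-y))


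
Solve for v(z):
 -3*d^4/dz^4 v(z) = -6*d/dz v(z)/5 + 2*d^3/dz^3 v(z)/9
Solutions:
 v(z) = C1 + C2*exp(-z*(20*5^(1/3)/(729*sqrt(531361) + 531401)^(1/3) + 20 + 5^(2/3)*(729*sqrt(531361) + 531401)^(1/3))/810)*sin(sqrt(3)*5^(1/3)*z*(-5^(1/3)*(729*sqrt(531361) + 531401)^(1/3) + 20/(729*sqrt(531361) + 531401)^(1/3))/810) + C3*exp(-z*(20*5^(1/3)/(729*sqrt(531361) + 531401)^(1/3) + 20 + 5^(2/3)*(729*sqrt(531361) + 531401)^(1/3))/810)*cos(sqrt(3)*5^(1/3)*z*(-5^(1/3)*(729*sqrt(531361) + 531401)^(1/3) + 20/(729*sqrt(531361) + 531401)^(1/3))/810) + C4*exp(z*(-10 + 20*5^(1/3)/(729*sqrt(531361) + 531401)^(1/3) + 5^(2/3)*(729*sqrt(531361) + 531401)^(1/3))/405)


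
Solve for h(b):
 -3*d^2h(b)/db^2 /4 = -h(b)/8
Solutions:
 h(b) = C1*exp(-sqrt(6)*b/6) + C2*exp(sqrt(6)*b/6)


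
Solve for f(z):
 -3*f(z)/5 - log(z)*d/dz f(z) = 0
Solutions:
 f(z) = C1*exp(-3*li(z)/5)


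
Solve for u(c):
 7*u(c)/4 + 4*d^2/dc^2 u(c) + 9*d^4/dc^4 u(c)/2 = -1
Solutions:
 u(c) = (C1*sin(2^(3/4)*sqrt(3)*7^(1/4)*c*cos(atan(sqrt(62)/8)/2)/6) + C2*cos(2^(3/4)*sqrt(3)*7^(1/4)*c*cos(atan(sqrt(62)/8)/2)/6))*exp(-2^(3/4)*sqrt(3)*7^(1/4)*c*sin(atan(sqrt(62)/8)/2)/6) + (C3*sin(2^(3/4)*sqrt(3)*7^(1/4)*c*cos(atan(sqrt(62)/8)/2)/6) + C4*cos(2^(3/4)*sqrt(3)*7^(1/4)*c*cos(atan(sqrt(62)/8)/2)/6))*exp(2^(3/4)*sqrt(3)*7^(1/4)*c*sin(atan(sqrt(62)/8)/2)/6) - 4/7


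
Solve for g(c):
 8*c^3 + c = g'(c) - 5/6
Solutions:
 g(c) = C1 + 2*c^4 + c^2/2 + 5*c/6


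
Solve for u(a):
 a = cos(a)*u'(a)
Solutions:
 u(a) = C1 + Integral(a/cos(a), a)


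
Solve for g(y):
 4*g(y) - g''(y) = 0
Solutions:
 g(y) = C1*exp(-2*y) + C2*exp(2*y)


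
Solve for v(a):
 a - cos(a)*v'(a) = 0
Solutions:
 v(a) = C1 + Integral(a/cos(a), a)


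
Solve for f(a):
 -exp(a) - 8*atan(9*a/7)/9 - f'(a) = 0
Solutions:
 f(a) = C1 - 8*a*atan(9*a/7)/9 - exp(a) + 28*log(81*a^2 + 49)/81


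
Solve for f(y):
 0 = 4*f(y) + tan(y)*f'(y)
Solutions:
 f(y) = C1/sin(y)^4


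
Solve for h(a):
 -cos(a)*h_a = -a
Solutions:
 h(a) = C1 + Integral(a/cos(a), a)


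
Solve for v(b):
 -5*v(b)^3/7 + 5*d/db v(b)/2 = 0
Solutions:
 v(b) = -sqrt(14)*sqrt(-1/(C1 + 2*b))/2
 v(b) = sqrt(14)*sqrt(-1/(C1 + 2*b))/2


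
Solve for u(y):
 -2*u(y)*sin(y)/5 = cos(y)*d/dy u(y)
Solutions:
 u(y) = C1*cos(y)^(2/5)


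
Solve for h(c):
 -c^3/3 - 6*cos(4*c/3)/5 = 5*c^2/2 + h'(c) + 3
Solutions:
 h(c) = C1 - c^4/12 - 5*c^3/6 - 3*c - 9*sin(4*c/3)/10


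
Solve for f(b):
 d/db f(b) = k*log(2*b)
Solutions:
 f(b) = C1 + b*k*log(b) - b*k + b*k*log(2)


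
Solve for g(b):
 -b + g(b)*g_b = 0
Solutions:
 g(b) = -sqrt(C1 + b^2)
 g(b) = sqrt(C1 + b^2)


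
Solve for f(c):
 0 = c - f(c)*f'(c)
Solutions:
 f(c) = -sqrt(C1 + c^2)
 f(c) = sqrt(C1 + c^2)


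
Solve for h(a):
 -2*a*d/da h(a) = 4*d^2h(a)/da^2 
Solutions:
 h(a) = C1 + C2*erf(a/2)


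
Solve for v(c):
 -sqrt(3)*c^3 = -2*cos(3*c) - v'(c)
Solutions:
 v(c) = C1 + sqrt(3)*c^4/4 - 2*sin(3*c)/3


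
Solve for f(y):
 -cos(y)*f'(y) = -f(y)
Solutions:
 f(y) = C1*sqrt(sin(y) + 1)/sqrt(sin(y) - 1)


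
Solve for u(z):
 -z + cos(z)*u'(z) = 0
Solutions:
 u(z) = C1 + Integral(z/cos(z), z)


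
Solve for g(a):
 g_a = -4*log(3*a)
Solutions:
 g(a) = C1 - 4*a*log(a) - a*log(81) + 4*a


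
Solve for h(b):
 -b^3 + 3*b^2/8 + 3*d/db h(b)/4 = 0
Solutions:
 h(b) = C1 + b^4/3 - b^3/6


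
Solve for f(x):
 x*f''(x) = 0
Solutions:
 f(x) = C1 + C2*x


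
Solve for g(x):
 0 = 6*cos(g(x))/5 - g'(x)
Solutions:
 -6*x/5 - log(sin(g(x)) - 1)/2 + log(sin(g(x)) + 1)/2 = C1


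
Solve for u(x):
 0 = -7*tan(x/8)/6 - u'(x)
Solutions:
 u(x) = C1 + 28*log(cos(x/8))/3


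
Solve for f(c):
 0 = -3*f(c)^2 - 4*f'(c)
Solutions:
 f(c) = 4/(C1 + 3*c)


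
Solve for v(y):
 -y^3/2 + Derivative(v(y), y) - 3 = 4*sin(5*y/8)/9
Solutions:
 v(y) = C1 + y^4/8 + 3*y - 32*cos(5*y/8)/45


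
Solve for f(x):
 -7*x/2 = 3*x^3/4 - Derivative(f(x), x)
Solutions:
 f(x) = C1 + 3*x^4/16 + 7*x^2/4


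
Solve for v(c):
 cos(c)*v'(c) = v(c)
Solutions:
 v(c) = C1*sqrt(sin(c) + 1)/sqrt(sin(c) - 1)


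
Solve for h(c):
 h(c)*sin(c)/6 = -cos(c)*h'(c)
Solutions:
 h(c) = C1*cos(c)^(1/6)


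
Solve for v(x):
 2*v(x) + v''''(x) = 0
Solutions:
 v(x) = (C1*sin(2^(3/4)*x/2) + C2*cos(2^(3/4)*x/2))*exp(-2^(3/4)*x/2) + (C3*sin(2^(3/4)*x/2) + C4*cos(2^(3/4)*x/2))*exp(2^(3/4)*x/2)


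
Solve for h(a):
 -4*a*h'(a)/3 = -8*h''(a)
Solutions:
 h(a) = C1 + C2*erfi(sqrt(3)*a/6)


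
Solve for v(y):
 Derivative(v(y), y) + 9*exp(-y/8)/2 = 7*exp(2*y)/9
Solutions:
 v(y) = C1 + 7*exp(2*y)/18 + 36*exp(-y/8)


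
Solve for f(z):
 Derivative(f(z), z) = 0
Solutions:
 f(z) = C1


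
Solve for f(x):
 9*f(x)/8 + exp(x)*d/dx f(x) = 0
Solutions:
 f(x) = C1*exp(9*exp(-x)/8)


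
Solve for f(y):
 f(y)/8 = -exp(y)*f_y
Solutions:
 f(y) = C1*exp(exp(-y)/8)


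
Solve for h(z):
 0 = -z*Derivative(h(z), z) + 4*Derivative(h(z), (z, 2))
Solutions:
 h(z) = C1 + C2*erfi(sqrt(2)*z/4)


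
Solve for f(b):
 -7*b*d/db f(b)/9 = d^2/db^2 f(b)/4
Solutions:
 f(b) = C1 + C2*erf(sqrt(14)*b/3)


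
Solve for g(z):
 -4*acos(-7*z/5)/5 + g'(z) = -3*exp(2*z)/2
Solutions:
 g(z) = C1 + 4*z*acos(-7*z/5)/5 + 4*sqrt(25 - 49*z^2)/35 - 3*exp(2*z)/4


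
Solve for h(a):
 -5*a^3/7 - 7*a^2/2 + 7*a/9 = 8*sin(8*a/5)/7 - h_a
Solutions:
 h(a) = C1 + 5*a^4/28 + 7*a^3/6 - 7*a^2/18 - 5*cos(8*a/5)/7


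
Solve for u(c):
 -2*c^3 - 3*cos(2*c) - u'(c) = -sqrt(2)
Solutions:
 u(c) = C1 - c^4/2 + sqrt(2)*c - 3*sin(2*c)/2


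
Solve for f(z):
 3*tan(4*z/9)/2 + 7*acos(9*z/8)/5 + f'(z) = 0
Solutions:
 f(z) = C1 - 7*z*acos(9*z/8)/5 + 7*sqrt(64 - 81*z^2)/45 + 27*log(cos(4*z/9))/8


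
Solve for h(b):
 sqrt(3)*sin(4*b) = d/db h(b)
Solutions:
 h(b) = C1 - sqrt(3)*cos(4*b)/4


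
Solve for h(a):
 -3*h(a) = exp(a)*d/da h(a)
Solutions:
 h(a) = C1*exp(3*exp(-a))


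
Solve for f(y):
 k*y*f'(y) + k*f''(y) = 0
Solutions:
 f(y) = C1 + C2*erf(sqrt(2)*y/2)


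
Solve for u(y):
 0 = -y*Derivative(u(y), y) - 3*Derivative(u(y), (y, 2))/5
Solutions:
 u(y) = C1 + C2*erf(sqrt(30)*y/6)


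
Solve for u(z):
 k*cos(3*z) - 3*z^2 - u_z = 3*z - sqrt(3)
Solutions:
 u(z) = C1 + k*sin(3*z)/3 - z^3 - 3*z^2/2 + sqrt(3)*z


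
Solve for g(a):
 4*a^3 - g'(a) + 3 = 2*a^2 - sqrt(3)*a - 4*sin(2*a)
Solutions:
 g(a) = C1 + a^4 - 2*a^3/3 + sqrt(3)*a^2/2 + 3*a - 2*cos(2*a)


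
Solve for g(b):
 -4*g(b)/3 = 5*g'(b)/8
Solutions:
 g(b) = C1*exp(-32*b/15)


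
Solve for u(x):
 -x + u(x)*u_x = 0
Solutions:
 u(x) = -sqrt(C1 + x^2)
 u(x) = sqrt(C1 + x^2)


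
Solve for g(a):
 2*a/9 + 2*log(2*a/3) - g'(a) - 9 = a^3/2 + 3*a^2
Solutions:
 g(a) = C1 - a^4/8 - a^3 + a^2/9 + 2*a*log(a) - 11*a + a*log(4/9)


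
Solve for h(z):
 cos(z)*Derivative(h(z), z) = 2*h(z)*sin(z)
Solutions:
 h(z) = C1/cos(z)^2


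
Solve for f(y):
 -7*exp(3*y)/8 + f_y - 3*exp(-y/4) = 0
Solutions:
 f(y) = C1 + 7*exp(3*y)/24 - 12*exp(-y/4)


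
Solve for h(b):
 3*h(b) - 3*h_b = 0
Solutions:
 h(b) = C1*exp(b)


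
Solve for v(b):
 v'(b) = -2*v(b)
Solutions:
 v(b) = C1*exp(-2*b)


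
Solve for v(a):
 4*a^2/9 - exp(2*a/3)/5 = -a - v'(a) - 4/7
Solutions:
 v(a) = C1 - 4*a^3/27 - a^2/2 - 4*a/7 + 3*exp(2*a/3)/10


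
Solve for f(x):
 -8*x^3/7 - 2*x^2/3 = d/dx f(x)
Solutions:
 f(x) = C1 - 2*x^4/7 - 2*x^3/9


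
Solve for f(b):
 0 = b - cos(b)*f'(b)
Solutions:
 f(b) = C1 + Integral(b/cos(b), b)


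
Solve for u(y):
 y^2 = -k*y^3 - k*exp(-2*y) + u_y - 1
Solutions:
 u(y) = C1 + k*y^4/4 - k*exp(-2*y)/2 + y^3/3 + y


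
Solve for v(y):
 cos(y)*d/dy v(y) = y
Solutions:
 v(y) = C1 + Integral(y/cos(y), y)


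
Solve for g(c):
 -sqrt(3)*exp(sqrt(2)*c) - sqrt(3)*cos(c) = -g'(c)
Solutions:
 g(c) = C1 + sqrt(6)*exp(sqrt(2)*c)/2 + sqrt(3)*sin(c)


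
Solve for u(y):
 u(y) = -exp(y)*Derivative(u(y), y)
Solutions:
 u(y) = C1*exp(exp(-y))


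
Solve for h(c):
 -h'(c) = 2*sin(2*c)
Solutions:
 h(c) = C1 + cos(2*c)


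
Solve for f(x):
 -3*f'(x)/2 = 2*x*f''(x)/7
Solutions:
 f(x) = C1 + C2/x^(17/4)


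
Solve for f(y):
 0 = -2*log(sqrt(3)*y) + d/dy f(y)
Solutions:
 f(y) = C1 + 2*y*log(y) - 2*y + y*log(3)


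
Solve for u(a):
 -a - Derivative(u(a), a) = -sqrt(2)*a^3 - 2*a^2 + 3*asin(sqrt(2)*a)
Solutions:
 u(a) = C1 + sqrt(2)*a^4/4 + 2*a^3/3 - a^2/2 - 3*a*asin(sqrt(2)*a) - 3*sqrt(2)*sqrt(1 - 2*a^2)/2


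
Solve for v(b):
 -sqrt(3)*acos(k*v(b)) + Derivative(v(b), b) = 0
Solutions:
 Integral(1/acos(_y*k), (_y, v(b))) = C1 + sqrt(3)*b


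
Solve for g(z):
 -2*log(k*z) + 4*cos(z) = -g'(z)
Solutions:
 g(z) = C1 + 2*z*log(k*z) - 2*z - 4*sin(z)


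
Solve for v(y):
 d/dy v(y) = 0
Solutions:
 v(y) = C1


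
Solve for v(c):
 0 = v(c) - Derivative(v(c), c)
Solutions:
 v(c) = C1*exp(c)


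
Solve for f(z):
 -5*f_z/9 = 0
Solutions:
 f(z) = C1


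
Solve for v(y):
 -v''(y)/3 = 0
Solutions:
 v(y) = C1 + C2*y


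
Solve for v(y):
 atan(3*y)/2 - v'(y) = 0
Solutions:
 v(y) = C1 + y*atan(3*y)/2 - log(9*y^2 + 1)/12


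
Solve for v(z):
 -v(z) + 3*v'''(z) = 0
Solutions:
 v(z) = C3*exp(3^(2/3)*z/3) + (C1*sin(3^(1/6)*z/2) + C2*cos(3^(1/6)*z/2))*exp(-3^(2/3)*z/6)


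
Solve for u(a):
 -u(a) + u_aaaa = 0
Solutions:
 u(a) = C1*exp(-a) + C2*exp(a) + C3*sin(a) + C4*cos(a)


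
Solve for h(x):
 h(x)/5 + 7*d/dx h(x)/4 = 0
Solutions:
 h(x) = C1*exp(-4*x/35)


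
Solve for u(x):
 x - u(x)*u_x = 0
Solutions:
 u(x) = -sqrt(C1 + x^2)
 u(x) = sqrt(C1 + x^2)


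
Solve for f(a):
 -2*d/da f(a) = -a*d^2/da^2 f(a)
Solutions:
 f(a) = C1 + C2*a^3


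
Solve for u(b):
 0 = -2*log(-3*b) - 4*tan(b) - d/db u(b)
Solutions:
 u(b) = C1 - 2*b*log(-b) - 2*b*log(3) + 2*b + 4*log(cos(b))


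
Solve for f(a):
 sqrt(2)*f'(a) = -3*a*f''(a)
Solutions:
 f(a) = C1 + C2*a^(1 - sqrt(2)/3)


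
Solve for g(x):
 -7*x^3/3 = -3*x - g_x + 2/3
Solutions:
 g(x) = C1 + 7*x^4/12 - 3*x^2/2 + 2*x/3


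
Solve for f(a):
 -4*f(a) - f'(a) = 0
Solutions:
 f(a) = C1*exp(-4*a)


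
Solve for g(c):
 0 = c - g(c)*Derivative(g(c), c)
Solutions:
 g(c) = -sqrt(C1 + c^2)
 g(c) = sqrt(C1 + c^2)


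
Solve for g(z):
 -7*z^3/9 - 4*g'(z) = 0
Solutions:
 g(z) = C1 - 7*z^4/144


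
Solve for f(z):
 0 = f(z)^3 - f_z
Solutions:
 f(z) = -sqrt(2)*sqrt(-1/(C1 + z))/2
 f(z) = sqrt(2)*sqrt(-1/(C1 + z))/2


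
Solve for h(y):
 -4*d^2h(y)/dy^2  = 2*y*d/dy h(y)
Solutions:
 h(y) = C1 + C2*erf(y/2)


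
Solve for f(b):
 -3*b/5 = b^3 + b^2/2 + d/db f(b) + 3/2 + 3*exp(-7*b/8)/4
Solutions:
 f(b) = C1 - b^4/4 - b^3/6 - 3*b^2/10 - 3*b/2 + 6*exp(-7*b/8)/7


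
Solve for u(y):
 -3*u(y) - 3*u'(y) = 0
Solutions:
 u(y) = C1*exp(-y)


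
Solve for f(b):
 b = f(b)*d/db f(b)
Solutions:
 f(b) = -sqrt(C1 + b^2)
 f(b) = sqrt(C1 + b^2)


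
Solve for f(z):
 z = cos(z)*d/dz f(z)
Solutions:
 f(z) = C1 + Integral(z/cos(z), z)


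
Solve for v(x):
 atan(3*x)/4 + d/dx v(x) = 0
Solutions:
 v(x) = C1 - x*atan(3*x)/4 + log(9*x^2 + 1)/24


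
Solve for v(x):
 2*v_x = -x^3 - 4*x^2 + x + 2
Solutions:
 v(x) = C1 - x^4/8 - 2*x^3/3 + x^2/4 + x


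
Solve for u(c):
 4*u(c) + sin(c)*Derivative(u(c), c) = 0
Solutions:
 u(c) = C1*(cos(c)^2 + 2*cos(c) + 1)/(cos(c)^2 - 2*cos(c) + 1)


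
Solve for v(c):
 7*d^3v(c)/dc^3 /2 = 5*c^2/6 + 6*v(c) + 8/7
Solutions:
 v(c) = C3*exp(12^(1/3)*7^(2/3)*c/7) - 5*c^2/36 + (C1*sin(14^(2/3)*3^(5/6)*c/14) + C2*cos(14^(2/3)*3^(5/6)*c/14))*exp(-12^(1/3)*7^(2/3)*c/14) - 4/21


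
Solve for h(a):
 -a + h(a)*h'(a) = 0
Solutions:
 h(a) = -sqrt(C1 + a^2)
 h(a) = sqrt(C1 + a^2)


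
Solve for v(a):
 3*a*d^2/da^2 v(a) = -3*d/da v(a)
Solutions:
 v(a) = C1 + C2*log(a)


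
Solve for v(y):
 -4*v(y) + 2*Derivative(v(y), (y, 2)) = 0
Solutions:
 v(y) = C1*exp(-sqrt(2)*y) + C2*exp(sqrt(2)*y)


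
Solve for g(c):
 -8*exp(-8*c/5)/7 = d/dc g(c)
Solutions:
 g(c) = C1 + 5*exp(-8*c/5)/7


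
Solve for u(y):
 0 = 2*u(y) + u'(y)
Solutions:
 u(y) = C1*exp(-2*y)


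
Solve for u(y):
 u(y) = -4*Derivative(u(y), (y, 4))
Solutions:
 u(y) = (C1*sin(y/2) + C2*cos(y/2))*exp(-y/2) + (C3*sin(y/2) + C4*cos(y/2))*exp(y/2)


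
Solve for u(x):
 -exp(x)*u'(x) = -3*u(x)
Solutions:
 u(x) = C1*exp(-3*exp(-x))


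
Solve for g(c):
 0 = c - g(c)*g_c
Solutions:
 g(c) = -sqrt(C1 + c^2)
 g(c) = sqrt(C1 + c^2)


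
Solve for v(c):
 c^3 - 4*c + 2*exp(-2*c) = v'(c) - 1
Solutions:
 v(c) = C1 + c^4/4 - 2*c^2 + c - exp(-2*c)


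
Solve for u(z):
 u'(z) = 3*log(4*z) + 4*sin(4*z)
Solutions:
 u(z) = C1 + 3*z*log(z) - 3*z + 6*z*log(2) - cos(4*z)


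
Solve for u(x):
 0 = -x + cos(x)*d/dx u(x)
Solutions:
 u(x) = C1 + Integral(x/cos(x), x)


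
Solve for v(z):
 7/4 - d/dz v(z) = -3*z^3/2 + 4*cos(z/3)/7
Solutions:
 v(z) = C1 + 3*z^4/8 + 7*z/4 - 12*sin(z/3)/7


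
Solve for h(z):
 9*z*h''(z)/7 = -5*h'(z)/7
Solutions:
 h(z) = C1 + C2*z^(4/9)


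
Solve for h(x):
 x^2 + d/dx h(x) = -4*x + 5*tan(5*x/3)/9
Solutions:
 h(x) = C1 - x^3/3 - 2*x^2 - log(cos(5*x/3))/3


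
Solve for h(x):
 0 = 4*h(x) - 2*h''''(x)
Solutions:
 h(x) = C1*exp(-2^(1/4)*x) + C2*exp(2^(1/4)*x) + C3*sin(2^(1/4)*x) + C4*cos(2^(1/4)*x)


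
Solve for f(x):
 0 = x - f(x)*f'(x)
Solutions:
 f(x) = -sqrt(C1 + x^2)
 f(x) = sqrt(C1 + x^2)


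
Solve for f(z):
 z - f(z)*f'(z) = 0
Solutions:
 f(z) = -sqrt(C1 + z^2)
 f(z) = sqrt(C1 + z^2)


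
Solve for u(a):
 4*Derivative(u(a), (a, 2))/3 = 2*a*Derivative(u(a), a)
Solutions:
 u(a) = C1 + C2*erfi(sqrt(3)*a/2)


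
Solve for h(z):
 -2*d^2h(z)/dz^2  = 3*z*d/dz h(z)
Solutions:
 h(z) = C1 + C2*erf(sqrt(3)*z/2)


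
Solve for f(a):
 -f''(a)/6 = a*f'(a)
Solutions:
 f(a) = C1 + C2*erf(sqrt(3)*a)


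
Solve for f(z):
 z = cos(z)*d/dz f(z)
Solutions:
 f(z) = C1 + Integral(z/cos(z), z)


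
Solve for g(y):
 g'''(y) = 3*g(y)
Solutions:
 g(y) = C3*exp(3^(1/3)*y) + (C1*sin(3^(5/6)*y/2) + C2*cos(3^(5/6)*y/2))*exp(-3^(1/3)*y/2)


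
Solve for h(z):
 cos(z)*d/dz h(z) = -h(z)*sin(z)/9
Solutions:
 h(z) = C1*cos(z)^(1/9)


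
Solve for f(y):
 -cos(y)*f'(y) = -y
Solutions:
 f(y) = C1 + Integral(y/cos(y), y)


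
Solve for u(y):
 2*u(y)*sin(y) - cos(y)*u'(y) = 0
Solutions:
 u(y) = C1/cos(y)^2


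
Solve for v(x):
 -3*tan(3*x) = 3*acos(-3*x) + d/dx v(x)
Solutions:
 v(x) = C1 - 3*x*acos(-3*x) - sqrt(1 - 9*x^2) + log(cos(3*x))
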